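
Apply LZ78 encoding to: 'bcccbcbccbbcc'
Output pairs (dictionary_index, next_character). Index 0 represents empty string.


LZ78 encoding steps:
Dictionary: {0: ''}
Step 1: w='' (idx 0), next='b' -> output (0, 'b'), add 'b' as idx 1
Step 2: w='' (idx 0), next='c' -> output (0, 'c'), add 'c' as idx 2
Step 3: w='c' (idx 2), next='c' -> output (2, 'c'), add 'cc' as idx 3
Step 4: w='b' (idx 1), next='c' -> output (1, 'c'), add 'bc' as idx 4
Step 5: w='bc' (idx 4), next='c' -> output (4, 'c'), add 'bcc' as idx 5
Step 6: w='b' (idx 1), next='b' -> output (1, 'b'), add 'bb' as idx 6
Step 7: w='cc' (idx 3), end of input -> output (3, '')


Encoded: [(0, 'b'), (0, 'c'), (2, 'c'), (1, 'c'), (4, 'c'), (1, 'b'), (3, '')]


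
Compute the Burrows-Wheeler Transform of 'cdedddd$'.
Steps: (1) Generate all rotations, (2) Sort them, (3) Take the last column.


Rotations (sorted):
  0: $cdedddd -> last char: d
  1: cdedddd$ -> last char: $
  2: d$cdeddd -> last char: d
  3: dd$cdedd -> last char: d
  4: ddd$cded -> last char: d
  5: dddd$cde -> last char: e
  6: dedddd$c -> last char: c
  7: edddd$cd -> last char: d


BWT = d$dddecd


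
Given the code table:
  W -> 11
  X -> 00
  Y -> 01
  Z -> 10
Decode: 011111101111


Decoding:
01 -> Y
11 -> W
11 -> W
10 -> Z
11 -> W
11 -> W


Result: YWWZWW


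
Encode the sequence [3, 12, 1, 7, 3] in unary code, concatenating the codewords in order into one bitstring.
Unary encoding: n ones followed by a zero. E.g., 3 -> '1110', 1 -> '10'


Encode each number as n ones followed by a terminating 0:
  3 -> 1110 (4 bits)
  12 -> 1111111111110 (13 bits)
  1 -> 10 (2 bits)
  7 -> 11111110 (8 bits)
  3 -> 1110 (4 bits)
Total length = 4 + 13 + 2 + 8 + 4 = 31 bits.

Unary([3, 12, 1, 7, 3]) = 1110111111111111010111111101110 (31 bits)


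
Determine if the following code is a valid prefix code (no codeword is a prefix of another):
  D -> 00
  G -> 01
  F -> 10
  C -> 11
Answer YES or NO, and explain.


Checking each pair (does one codeword prefix another?):
  D='00' vs G='01': no prefix
  D='00' vs F='10': no prefix
  D='00' vs C='11': no prefix
  G='01' vs D='00': no prefix
  G='01' vs F='10': no prefix
  G='01' vs C='11': no prefix
  F='10' vs D='00': no prefix
  F='10' vs G='01': no prefix
  F='10' vs C='11': no prefix
  C='11' vs D='00': no prefix
  C='11' vs G='01': no prefix
  C='11' vs F='10': no prefix
No violation found over all pairs.

YES -- this is a valid prefix code. No codeword is a prefix of any other codeword.


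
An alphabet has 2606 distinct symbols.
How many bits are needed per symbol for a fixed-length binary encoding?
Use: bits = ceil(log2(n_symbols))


log2(2606) = 11.3476
Bracket: 2^11 = 2048 < 2606 <= 2^12 = 4096
So ceil(log2(2606)) = 12

bits = ceil(log2(2606)) = ceil(11.3476) = 12 bits


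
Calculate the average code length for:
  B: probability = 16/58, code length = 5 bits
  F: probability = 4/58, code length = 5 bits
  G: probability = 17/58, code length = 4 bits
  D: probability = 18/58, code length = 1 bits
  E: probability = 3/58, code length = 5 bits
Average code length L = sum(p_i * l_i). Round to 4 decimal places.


Weighted contributions p_i * l_i:
  B: (16/58) * 5 = 80/58
  F: (4/58) * 5 = 20/58
  G: (17/58) * 4 = 68/58
  D: (18/58) * 1 = 18/58
  E: (3/58) * 5 = 15/58
Sum = (80 + 20 + 68 + 18 + 15)/58 = 201/58

L = 201/58 = 3.4655 bits/symbol


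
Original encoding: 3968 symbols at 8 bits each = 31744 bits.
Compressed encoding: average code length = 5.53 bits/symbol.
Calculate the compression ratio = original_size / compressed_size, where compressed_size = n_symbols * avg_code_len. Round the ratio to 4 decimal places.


original_size = n_symbols * orig_bits = 3968 * 8 = 31744 bits
compressed_size = n_symbols * avg_code_len = 3968 * 5.53 = 21943.04 bits
ratio = original_size / compressed_size = 31744 / 21943.04 = 1.4467

Compression ratio = 1.4467


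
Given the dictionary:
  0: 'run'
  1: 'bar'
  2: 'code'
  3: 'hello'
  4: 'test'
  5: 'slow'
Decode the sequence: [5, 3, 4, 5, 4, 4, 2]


Look up each index in the dictionary:
  5 -> 'slow'
  3 -> 'hello'
  4 -> 'test'
  5 -> 'slow'
  4 -> 'test'
  4 -> 'test'
  2 -> 'code'

Decoded: "slow hello test slow test test code"


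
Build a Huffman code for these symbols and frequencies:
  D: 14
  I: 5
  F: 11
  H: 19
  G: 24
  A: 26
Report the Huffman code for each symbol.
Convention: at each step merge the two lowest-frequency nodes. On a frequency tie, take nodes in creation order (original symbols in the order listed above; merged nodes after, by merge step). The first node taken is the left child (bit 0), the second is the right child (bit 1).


Huffman tree construction:
Step 1: Merge I(5) + F(11) = 16
Step 2: Merge D(14) + (I+F)(16) = 30
Step 3: Merge H(19) + G(24) = 43
Step 4: Merge A(26) + (D+(I+F))(30) = 56
Step 5: Merge (H+G)(43) + (A+(D+(I+F)))(56) = 99
Read each symbol's code off the tree from the root (left child = 0, right child = 1).

Codes:
  D: 110 (length 3)
  I: 1110 (length 4)
  F: 1111 (length 4)
  H: 00 (length 2)
  G: 01 (length 2)
  A: 10 (length 2)
Average code length: 244/99 = 2.4646 bits/symbol


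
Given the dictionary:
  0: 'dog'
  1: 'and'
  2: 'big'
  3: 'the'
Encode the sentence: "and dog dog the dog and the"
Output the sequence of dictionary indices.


Look up each word in the dictionary:
  'and' -> 1
  'dog' -> 0
  'dog' -> 0
  'the' -> 3
  'dog' -> 0
  'and' -> 1
  'the' -> 3

Encoded: [1, 0, 0, 3, 0, 1, 3]


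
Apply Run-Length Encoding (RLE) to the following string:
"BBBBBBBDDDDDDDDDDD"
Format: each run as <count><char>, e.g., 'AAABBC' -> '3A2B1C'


Scanning runs left to right:
  i=0: run of 'B' x 7 -> '7B'
  i=7: run of 'D' x 11 -> '11D'

RLE = 7B11D


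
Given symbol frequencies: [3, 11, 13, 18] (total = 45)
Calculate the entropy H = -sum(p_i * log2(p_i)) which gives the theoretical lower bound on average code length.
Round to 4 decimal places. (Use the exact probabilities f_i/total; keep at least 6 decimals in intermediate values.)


Per-symbol terms -p_i * log2(p_i) with p_i = f_i/45:
  p = 3/45 = 0.066667: log2(p) = -3.906891, -p*log2(p) = 0.260459
  p = 11/45 = 0.244444: log2(p) = -2.032421, -p*log2(p) = 0.496814
  p = 13/45 = 0.288889: log2(p) = -1.791413, -p*log2(p) = 0.517519
  p = 18/45 = 0.400000: log2(p) = -1.321928, -p*log2(p) = 0.528771
H = 0.260459 + 0.496814 + 0.517519 + 0.528771 = 1.803563

H = 1.8036 bits/symbol


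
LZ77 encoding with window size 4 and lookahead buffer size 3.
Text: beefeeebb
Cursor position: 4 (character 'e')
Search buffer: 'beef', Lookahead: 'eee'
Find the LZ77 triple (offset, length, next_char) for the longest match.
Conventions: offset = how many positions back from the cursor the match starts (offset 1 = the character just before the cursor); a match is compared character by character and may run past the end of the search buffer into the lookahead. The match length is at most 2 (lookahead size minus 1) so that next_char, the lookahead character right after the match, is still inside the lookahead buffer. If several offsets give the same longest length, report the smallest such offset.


Try each offset into the search buffer:
  offset=1 (pos 3, char 'f'): match length 0
  offset=2 (pos 2, char 'e'): match length 1
  offset=3 (pos 1, char 'e'): match length 2
  offset=4 (pos 0, char 'b'): match length 0
Longest match has length 2 at offset 3.
next_char = character at position 4 + 2 = 6 -> 'e'

Best match: offset=3, length=2 (matching 'ee' starting at position 1)
LZ77 triple: (3, 2, 'e')


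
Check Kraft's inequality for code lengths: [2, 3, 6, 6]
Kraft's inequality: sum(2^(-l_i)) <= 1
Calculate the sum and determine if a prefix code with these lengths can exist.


Sum = 2^(-2) + 2^(-3) + 2^(-6) + 2^(-6)
    = 0.25 + 0.125 + 0.015625 + 0.015625
    = 26/64 = 0.40625
Since 0.40625 <= 1, Kraft's inequality IS satisfied.
A prefix code with these lengths CAN exist.

Kraft sum = 0.40625. Satisfied.


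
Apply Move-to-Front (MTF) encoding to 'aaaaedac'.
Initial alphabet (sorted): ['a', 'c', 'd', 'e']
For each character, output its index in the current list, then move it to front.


MTF encoding:
'a': index 0 in ['a', 'c', 'd', 'e'] -> ['a', 'c', 'd', 'e']
'a': index 0 in ['a', 'c', 'd', 'e'] -> ['a', 'c', 'd', 'e']
'a': index 0 in ['a', 'c', 'd', 'e'] -> ['a', 'c', 'd', 'e']
'a': index 0 in ['a', 'c', 'd', 'e'] -> ['a', 'c', 'd', 'e']
'e': index 3 in ['a', 'c', 'd', 'e'] -> ['e', 'a', 'c', 'd']
'd': index 3 in ['e', 'a', 'c', 'd'] -> ['d', 'e', 'a', 'c']
'a': index 2 in ['d', 'e', 'a', 'c'] -> ['a', 'd', 'e', 'c']
'c': index 3 in ['a', 'd', 'e', 'c'] -> ['c', 'a', 'd', 'e']


Output: [0, 0, 0, 0, 3, 3, 2, 3]


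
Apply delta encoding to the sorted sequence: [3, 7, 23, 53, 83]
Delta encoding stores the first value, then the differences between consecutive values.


First value: 3
Deltas:
  7 - 3 = 4
  23 - 7 = 16
  53 - 23 = 30
  83 - 53 = 30


Delta encoded: [3, 4, 16, 30, 30]


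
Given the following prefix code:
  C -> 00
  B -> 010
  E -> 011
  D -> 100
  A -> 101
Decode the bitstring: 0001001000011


Decoding step by step:
Bits 00 -> C
Bits 010 -> B
Bits 010 -> B
Bits 00 -> C
Bits 011 -> E


Decoded message: CBBCE


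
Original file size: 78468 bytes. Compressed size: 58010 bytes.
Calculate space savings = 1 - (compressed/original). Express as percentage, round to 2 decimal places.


ratio = compressed/original = 58010/78468 = 0.739282
savings = 1 - ratio = 1 - 0.739282 = 0.260718
as a percentage: 0.260718 * 100 = 26.07%

Space savings = 1 - 58010/78468 = 26.07%


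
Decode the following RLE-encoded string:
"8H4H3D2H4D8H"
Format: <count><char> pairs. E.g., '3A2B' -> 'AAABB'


Expanding each <count><char> pair:
  8H -> 'HHHHHHHH'
  4H -> 'HHHH'
  3D -> 'DDD'
  2H -> 'HH'
  4D -> 'DDDD'
  8H -> 'HHHHHHHH'

Decoded = HHHHHHHHHHHHDDDHHDDDDHHHHHHHH


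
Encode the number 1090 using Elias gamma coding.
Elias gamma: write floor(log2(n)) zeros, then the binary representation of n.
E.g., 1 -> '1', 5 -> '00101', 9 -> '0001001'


num_bits = floor(log2(1090)) + 1 = 11
leading_zeros = num_bits - 1 = 10
binary(1090) = 10001000010

Elias gamma(1090) = '0000000000' + '10001000010' = 000000000010001000010 (21 bits)


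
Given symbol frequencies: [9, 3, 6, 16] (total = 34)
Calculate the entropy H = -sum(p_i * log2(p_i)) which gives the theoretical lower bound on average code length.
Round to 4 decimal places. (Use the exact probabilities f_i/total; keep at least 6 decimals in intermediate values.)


Per-symbol terms -p_i * log2(p_i) with p_i = f_i/34:
  p = 9/34 = 0.264706: log2(p) = -1.917538, -p*log2(p) = 0.507584
  p = 3/34 = 0.088235: log2(p) = -3.502500, -p*log2(p) = 0.309044
  p = 6/34 = 0.176471: log2(p) = -2.502500, -p*log2(p) = 0.441618
  p = 16/34 = 0.470588: log2(p) = -1.087463, -p*log2(p) = 0.511747
H = 0.507584 + 0.309044 + 0.441618 + 0.511747 = 1.769993

H = 1.77 bits/symbol


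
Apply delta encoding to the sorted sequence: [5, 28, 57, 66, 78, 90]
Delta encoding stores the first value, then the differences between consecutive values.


First value: 5
Deltas:
  28 - 5 = 23
  57 - 28 = 29
  66 - 57 = 9
  78 - 66 = 12
  90 - 78 = 12


Delta encoded: [5, 23, 29, 9, 12, 12]


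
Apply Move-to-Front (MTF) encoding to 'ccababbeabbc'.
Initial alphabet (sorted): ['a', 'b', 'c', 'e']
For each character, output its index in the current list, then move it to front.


MTF encoding:
'c': index 2 in ['a', 'b', 'c', 'e'] -> ['c', 'a', 'b', 'e']
'c': index 0 in ['c', 'a', 'b', 'e'] -> ['c', 'a', 'b', 'e']
'a': index 1 in ['c', 'a', 'b', 'e'] -> ['a', 'c', 'b', 'e']
'b': index 2 in ['a', 'c', 'b', 'e'] -> ['b', 'a', 'c', 'e']
'a': index 1 in ['b', 'a', 'c', 'e'] -> ['a', 'b', 'c', 'e']
'b': index 1 in ['a', 'b', 'c', 'e'] -> ['b', 'a', 'c', 'e']
'b': index 0 in ['b', 'a', 'c', 'e'] -> ['b', 'a', 'c', 'e']
'e': index 3 in ['b', 'a', 'c', 'e'] -> ['e', 'b', 'a', 'c']
'a': index 2 in ['e', 'b', 'a', 'c'] -> ['a', 'e', 'b', 'c']
'b': index 2 in ['a', 'e', 'b', 'c'] -> ['b', 'a', 'e', 'c']
'b': index 0 in ['b', 'a', 'e', 'c'] -> ['b', 'a', 'e', 'c']
'c': index 3 in ['b', 'a', 'e', 'c'] -> ['c', 'b', 'a', 'e']


Output: [2, 0, 1, 2, 1, 1, 0, 3, 2, 2, 0, 3]


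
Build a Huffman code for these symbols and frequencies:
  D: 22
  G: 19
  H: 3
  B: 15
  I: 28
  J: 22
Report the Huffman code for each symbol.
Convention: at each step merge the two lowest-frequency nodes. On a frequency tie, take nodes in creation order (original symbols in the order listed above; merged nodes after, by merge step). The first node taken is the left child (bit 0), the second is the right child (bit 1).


Huffman tree construction:
Step 1: Merge H(3) + B(15) = 18
Step 2: Merge (H+B)(18) + G(19) = 37
Step 3: Merge D(22) + J(22) = 44
Step 4: Merge I(28) + ((H+B)+G)(37) = 65
Step 5: Merge (D+J)(44) + (I+((H+B)+G))(65) = 109
Read each symbol's code off the tree from the root (left child = 0, right child = 1).

Codes:
  D: 00 (length 2)
  G: 111 (length 3)
  H: 1100 (length 4)
  B: 1101 (length 4)
  I: 10 (length 2)
  J: 01 (length 2)
Average code length: 273/109 = 2.5046 bits/symbol


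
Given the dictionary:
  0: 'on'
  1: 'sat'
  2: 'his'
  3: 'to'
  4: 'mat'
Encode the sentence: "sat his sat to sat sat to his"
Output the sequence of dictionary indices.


Look up each word in the dictionary:
  'sat' -> 1
  'his' -> 2
  'sat' -> 1
  'to' -> 3
  'sat' -> 1
  'sat' -> 1
  'to' -> 3
  'his' -> 2

Encoded: [1, 2, 1, 3, 1, 1, 3, 2]


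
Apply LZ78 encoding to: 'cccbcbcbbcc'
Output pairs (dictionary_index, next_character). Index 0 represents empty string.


LZ78 encoding steps:
Dictionary: {0: ''}
Step 1: w='' (idx 0), next='c' -> output (0, 'c'), add 'c' as idx 1
Step 2: w='c' (idx 1), next='c' -> output (1, 'c'), add 'cc' as idx 2
Step 3: w='' (idx 0), next='b' -> output (0, 'b'), add 'b' as idx 3
Step 4: w='c' (idx 1), next='b' -> output (1, 'b'), add 'cb' as idx 4
Step 5: w='cb' (idx 4), next='b' -> output (4, 'b'), add 'cbb' as idx 5
Step 6: w='cc' (idx 2), end of input -> output (2, '')


Encoded: [(0, 'c'), (1, 'c'), (0, 'b'), (1, 'b'), (4, 'b'), (2, '')]


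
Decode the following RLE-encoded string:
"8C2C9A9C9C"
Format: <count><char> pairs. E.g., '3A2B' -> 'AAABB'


Expanding each <count><char> pair:
  8C -> 'CCCCCCCC'
  2C -> 'CC'
  9A -> 'AAAAAAAAA'
  9C -> 'CCCCCCCCC'
  9C -> 'CCCCCCCCC'

Decoded = CCCCCCCCCCAAAAAAAAACCCCCCCCCCCCCCCCCC


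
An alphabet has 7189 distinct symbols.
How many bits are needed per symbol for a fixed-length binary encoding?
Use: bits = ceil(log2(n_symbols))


log2(7189) = 12.8116
Bracket: 2^12 = 4096 < 7189 <= 2^13 = 8192
So ceil(log2(7189)) = 13

bits = ceil(log2(7189)) = ceil(12.8116) = 13 bits


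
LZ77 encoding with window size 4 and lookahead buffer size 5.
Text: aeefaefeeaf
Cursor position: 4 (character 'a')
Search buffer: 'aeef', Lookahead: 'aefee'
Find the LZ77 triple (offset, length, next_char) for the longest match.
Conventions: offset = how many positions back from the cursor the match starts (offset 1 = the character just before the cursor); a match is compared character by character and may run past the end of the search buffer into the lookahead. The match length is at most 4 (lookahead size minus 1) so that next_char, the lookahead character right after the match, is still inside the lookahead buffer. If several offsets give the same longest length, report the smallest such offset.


Try each offset into the search buffer:
  offset=1 (pos 3, char 'f'): match length 0
  offset=2 (pos 2, char 'e'): match length 0
  offset=3 (pos 1, char 'e'): match length 0
  offset=4 (pos 0, char 'a'): match length 2
Longest match has length 2 at offset 4.
next_char = character at position 4 + 2 = 6 -> 'f'

Best match: offset=4, length=2 (matching 'ae' starting at position 0)
LZ77 triple: (4, 2, 'f')


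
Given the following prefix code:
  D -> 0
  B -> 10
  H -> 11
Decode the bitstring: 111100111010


Decoding step by step:
Bits 11 -> H
Bits 11 -> H
Bits 0 -> D
Bits 0 -> D
Bits 11 -> H
Bits 10 -> B
Bits 10 -> B


Decoded message: HHDDHBB


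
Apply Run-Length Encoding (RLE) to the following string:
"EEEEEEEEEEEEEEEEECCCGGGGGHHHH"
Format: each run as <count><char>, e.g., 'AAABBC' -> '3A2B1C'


Scanning runs left to right:
  i=0: run of 'E' x 17 -> '17E'
  i=17: run of 'C' x 3 -> '3C'
  i=20: run of 'G' x 5 -> '5G'
  i=25: run of 'H' x 4 -> '4H'

RLE = 17E3C5G4H


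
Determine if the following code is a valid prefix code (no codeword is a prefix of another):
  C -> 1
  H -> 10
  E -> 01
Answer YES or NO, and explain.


Checking each pair (does one codeword prefix another?):
  C='1' vs H='10': prefix -- VIOLATION

NO -- this is NOT a valid prefix code. C (1) is a prefix of H (10).


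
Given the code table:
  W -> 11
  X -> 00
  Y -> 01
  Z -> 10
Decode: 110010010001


Decoding:
11 -> W
00 -> X
10 -> Z
01 -> Y
00 -> X
01 -> Y


Result: WXZYXY


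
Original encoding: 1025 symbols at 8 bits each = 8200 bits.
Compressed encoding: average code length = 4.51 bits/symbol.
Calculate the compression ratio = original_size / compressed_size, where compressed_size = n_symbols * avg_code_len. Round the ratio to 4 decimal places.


original_size = n_symbols * orig_bits = 1025 * 8 = 8200 bits
compressed_size = n_symbols * avg_code_len = 1025 * 4.51 = 4622.75 bits
ratio = original_size / compressed_size = 8200 / 4622.75 = 1.7738

Compression ratio = 1.7738


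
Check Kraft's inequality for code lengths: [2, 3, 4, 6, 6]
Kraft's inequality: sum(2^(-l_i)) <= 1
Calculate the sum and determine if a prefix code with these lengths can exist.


Sum = 2^(-2) + 2^(-3) + 2^(-4) + 2^(-6) + 2^(-6)
    = 0.25 + 0.125 + 0.0625 + 0.015625 + 0.015625
    = 30/64 = 0.46875
Since 0.46875 <= 1, Kraft's inequality IS satisfied.
A prefix code with these lengths CAN exist.

Kraft sum = 0.46875. Satisfied.


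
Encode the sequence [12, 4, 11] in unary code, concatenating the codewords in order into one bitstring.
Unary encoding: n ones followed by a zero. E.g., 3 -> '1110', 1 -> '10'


Encode each number as n ones followed by a terminating 0:
  12 -> 1111111111110 (13 bits)
  4 -> 11110 (5 bits)
  11 -> 111111111110 (12 bits)
Total length = 13 + 5 + 12 = 30 bits.

Unary([12, 4, 11]) = 111111111111011110111111111110 (30 bits)


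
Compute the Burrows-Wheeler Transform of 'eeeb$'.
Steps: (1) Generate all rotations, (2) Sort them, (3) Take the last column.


Rotations (sorted):
  0: $eeeb -> last char: b
  1: b$eee -> last char: e
  2: eb$ee -> last char: e
  3: eeb$e -> last char: e
  4: eeeb$ -> last char: $


BWT = beee$


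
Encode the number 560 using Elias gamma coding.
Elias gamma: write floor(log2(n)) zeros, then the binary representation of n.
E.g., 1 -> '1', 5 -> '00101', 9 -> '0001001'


num_bits = floor(log2(560)) + 1 = 10
leading_zeros = num_bits - 1 = 9
binary(560) = 1000110000

Elias gamma(560) = '000000000' + '1000110000' = 0000000001000110000 (19 bits)


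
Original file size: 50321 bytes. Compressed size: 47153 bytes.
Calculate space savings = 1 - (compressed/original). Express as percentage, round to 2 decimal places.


ratio = compressed/original = 47153/50321 = 0.937044
savings = 1 - ratio = 1 - 0.937044 = 0.062956
as a percentage: 0.062956 * 100 = 6.3%

Space savings = 1 - 47153/50321 = 6.3%


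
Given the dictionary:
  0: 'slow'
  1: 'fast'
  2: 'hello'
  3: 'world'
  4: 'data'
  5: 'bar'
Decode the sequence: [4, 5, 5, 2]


Look up each index in the dictionary:
  4 -> 'data'
  5 -> 'bar'
  5 -> 'bar'
  2 -> 'hello'

Decoded: "data bar bar hello"


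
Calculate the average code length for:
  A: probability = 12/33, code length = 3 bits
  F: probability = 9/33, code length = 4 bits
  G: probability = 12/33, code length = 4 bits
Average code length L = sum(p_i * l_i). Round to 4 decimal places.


Weighted contributions p_i * l_i:
  A: (12/33) * 3 = 36/33
  F: (9/33) * 4 = 36/33
  G: (12/33) * 4 = 48/33
Sum = (36 + 36 + 48)/33 = 120/33

L = 120/33 = 3.6364 bits/symbol


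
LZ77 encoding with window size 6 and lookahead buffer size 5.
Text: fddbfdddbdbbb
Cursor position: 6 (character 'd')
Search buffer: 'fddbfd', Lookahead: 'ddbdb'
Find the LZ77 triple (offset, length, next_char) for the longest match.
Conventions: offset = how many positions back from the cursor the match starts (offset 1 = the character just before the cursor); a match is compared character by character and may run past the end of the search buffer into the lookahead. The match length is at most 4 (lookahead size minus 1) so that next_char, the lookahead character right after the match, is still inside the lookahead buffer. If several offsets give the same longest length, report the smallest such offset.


Try each offset into the search buffer:
  offset=1 (pos 5, char 'd'): match length 2
  offset=2 (pos 4, char 'f'): match length 0
  offset=3 (pos 3, char 'b'): match length 0
  offset=4 (pos 2, char 'd'): match length 1
  offset=5 (pos 1, char 'd'): match length 3
  offset=6 (pos 0, char 'f'): match length 0
Longest match has length 3 at offset 5.
next_char = character at position 6 + 3 = 9 -> 'd'

Best match: offset=5, length=3 (matching 'ddb' starting at position 1)
LZ77 triple: (5, 3, 'd')


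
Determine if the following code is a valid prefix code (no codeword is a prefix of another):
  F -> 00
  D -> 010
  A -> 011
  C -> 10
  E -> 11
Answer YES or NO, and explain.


Checking each pair (does one codeword prefix another?):
  F='00' vs D='010': no prefix
  F='00' vs A='011': no prefix
  F='00' vs C='10': no prefix
  F='00' vs E='11': no prefix
  D='010' vs F='00': no prefix
  D='010' vs A='011': no prefix
  D='010' vs C='10': no prefix
  D='010' vs E='11': no prefix
  A='011' vs F='00': no prefix
  A='011' vs D='010': no prefix
  A='011' vs C='10': no prefix
  A='011' vs E='11': no prefix
  C='10' vs F='00': no prefix
  C='10' vs D='010': no prefix
  C='10' vs A='011': no prefix
  C='10' vs E='11': no prefix
  E='11' vs F='00': no prefix
  E='11' vs D='010': no prefix
  E='11' vs A='011': no prefix
  E='11' vs C='10': no prefix
No violation found over all pairs.

YES -- this is a valid prefix code. No codeword is a prefix of any other codeword.


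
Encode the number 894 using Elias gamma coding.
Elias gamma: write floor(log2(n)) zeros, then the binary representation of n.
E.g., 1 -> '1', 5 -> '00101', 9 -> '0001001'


num_bits = floor(log2(894)) + 1 = 10
leading_zeros = num_bits - 1 = 9
binary(894) = 1101111110

Elias gamma(894) = '000000000' + '1101111110' = 0000000001101111110 (19 bits)


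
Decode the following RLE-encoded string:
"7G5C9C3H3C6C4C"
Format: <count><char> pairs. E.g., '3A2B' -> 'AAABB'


Expanding each <count><char> pair:
  7G -> 'GGGGGGG'
  5C -> 'CCCCC'
  9C -> 'CCCCCCCCC'
  3H -> 'HHH'
  3C -> 'CCC'
  6C -> 'CCCCCC'
  4C -> 'CCCC'

Decoded = GGGGGGGCCCCCCCCCCCCCCHHHCCCCCCCCCCCCC


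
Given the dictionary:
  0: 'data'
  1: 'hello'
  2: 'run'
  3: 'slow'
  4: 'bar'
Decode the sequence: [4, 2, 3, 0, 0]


Look up each index in the dictionary:
  4 -> 'bar'
  2 -> 'run'
  3 -> 'slow'
  0 -> 'data'
  0 -> 'data'

Decoded: "bar run slow data data"


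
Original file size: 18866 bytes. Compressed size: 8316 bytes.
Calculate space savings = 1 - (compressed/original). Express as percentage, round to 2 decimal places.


ratio = compressed/original = 8316/18866 = 0.440793
savings = 1 - ratio = 1 - 0.440793 = 0.559207
as a percentage: 0.559207 * 100 = 55.92%

Space savings = 1 - 8316/18866 = 55.92%


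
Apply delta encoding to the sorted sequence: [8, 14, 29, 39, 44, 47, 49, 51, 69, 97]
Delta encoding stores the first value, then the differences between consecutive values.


First value: 8
Deltas:
  14 - 8 = 6
  29 - 14 = 15
  39 - 29 = 10
  44 - 39 = 5
  47 - 44 = 3
  49 - 47 = 2
  51 - 49 = 2
  69 - 51 = 18
  97 - 69 = 28


Delta encoded: [8, 6, 15, 10, 5, 3, 2, 2, 18, 28]


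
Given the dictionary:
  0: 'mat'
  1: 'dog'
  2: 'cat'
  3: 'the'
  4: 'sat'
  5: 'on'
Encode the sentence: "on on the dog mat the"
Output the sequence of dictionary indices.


Look up each word in the dictionary:
  'on' -> 5
  'on' -> 5
  'the' -> 3
  'dog' -> 1
  'mat' -> 0
  'the' -> 3

Encoded: [5, 5, 3, 1, 0, 3]


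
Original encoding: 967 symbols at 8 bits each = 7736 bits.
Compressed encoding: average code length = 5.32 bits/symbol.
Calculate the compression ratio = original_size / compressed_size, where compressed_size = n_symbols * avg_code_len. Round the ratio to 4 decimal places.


original_size = n_symbols * orig_bits = 967 * 8 = 7736 bits
compressed_size = n_symbols * avg_code_len = 967 * 5.32 = 5144.44 bits
ratio = original_size / compressed_size = 7736 / 5144.44 = 1.5038

Compression ratio = 1.5038


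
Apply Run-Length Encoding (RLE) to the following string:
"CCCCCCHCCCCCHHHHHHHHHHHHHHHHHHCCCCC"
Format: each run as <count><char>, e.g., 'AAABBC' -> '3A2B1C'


Scanning runs left to right:
  i=0: run of 'C' x 6 -> '6C'
  i=6: run of 'H' x 1 -> '1H'
  i=7: run of 'C' x 5 -> '5C'
  i=12: run of 'H' x 18 -> '18H'
  i=30: run of 'C' x 5 -> '5C'

RLE = 6C1H5C18H5C


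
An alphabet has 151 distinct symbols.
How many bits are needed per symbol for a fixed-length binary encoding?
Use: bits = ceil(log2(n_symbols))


log2(151) = 7.2384
Bracket: 2^7 = 128 < 151 <= 2^8 = 256
So ceil(log2(151)) = 8

bits = ceil(log2(151)) = ceil(7.2384) = 8 bits


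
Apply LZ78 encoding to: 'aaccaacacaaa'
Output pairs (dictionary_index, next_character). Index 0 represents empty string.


LZ78 encoding steps:
Dictionary: {0: ''}
Step 1: w='' (idx 0), next='a' -> output (0, 'a'), add 'a' as idx 1
Step 2: w='a' (idx 1), next='c' -> output (1, 'c'), add 'ac' as idx 2
Step 3: w='' (idx 0), next='c' -> output (0, 'c'), add 'c' as idx 3
Step 4: w='a' (idx 1), next='a' -> output (1, 'a'), add 'aa' as idx 4
Step 5: w='c' (idx 3), next='a' -> output (3, 'a'), add 'ca' as idx 5
Step 6: w='ca' (idx 5), next='a' -> output (5, 'a'), add 'caa' as idx 6
Step 7: w='a' (idx 1), end of input -> output (1, '')


Encoded: [(0, 'a'), (1, 'c'), (0, 'c'), (1, 'a'), (3, 'a'), (5, 'a'), (1, '')]


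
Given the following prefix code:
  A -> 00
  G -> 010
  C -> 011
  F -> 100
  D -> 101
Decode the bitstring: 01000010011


Decoding step by step:
Bits 010 -> G
Bits 00 -> A
Bits 010 -> G
Bits 011 -> C


Decoded message: GAGC


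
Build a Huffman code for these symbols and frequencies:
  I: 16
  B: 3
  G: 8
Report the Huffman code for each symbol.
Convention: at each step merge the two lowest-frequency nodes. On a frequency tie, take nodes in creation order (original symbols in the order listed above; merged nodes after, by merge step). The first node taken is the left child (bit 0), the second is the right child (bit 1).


Huffman tree construction:
Step 1: Merge B(3) + G(8) = 11
Step 2: Merge (B+G)(11) + I(16) = 27
Read each symbol's code off the tree from the root (left child = 0, right child = 1).

Codes:
  I: 1 (length 1)
  B: 00 (length 2)
  G: 01 (length 2)
Average code length: 38/27 = 1.4074 bits/symbol


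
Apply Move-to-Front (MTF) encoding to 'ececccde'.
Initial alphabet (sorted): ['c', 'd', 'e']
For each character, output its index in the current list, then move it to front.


MTF encoding:
'e': index 2 in ['c', 'd', 'e'] -> ['e', 'c', 'd']
'c': index 1 in ['e', 'c', 'd'] -> ['c', 'e', 'd']
'e': index 1 in ['c', 'e', 'd'] -> ['e', 'c', 'd']
'c': index 1 in ['e', 'c', 'd'] -> ['c', 'e', 'd']
'c': index 0 in ['c', 'e', 'd'] -> ['c', 'e', 'd']
'c': index 0 in ['c', 'e', 'd'] -> ['c', 'e', 'd']
'd': index 2 in ['c', 'e', 'd'] -> ['d', 'c', 'e']
'e': index 2 in ['d', 'c', 'e'] -> ['e', 'd', 'c']


Output: [2, 1, 1, 1, 0, 0, 2, 2]


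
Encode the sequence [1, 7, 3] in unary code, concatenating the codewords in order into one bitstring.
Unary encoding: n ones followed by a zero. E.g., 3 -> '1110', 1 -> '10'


Encode each number as n ones followed by a terminating 0:
  1 -> 10 (2 bits)
  7 -> 11111110 (8 bits)
  3 -> 1110 (4 bits)
Total length = 2 + 8 + 4 = 14 bits.

Unary([1, 7, 3]) = 10111111101110 (14 bits)


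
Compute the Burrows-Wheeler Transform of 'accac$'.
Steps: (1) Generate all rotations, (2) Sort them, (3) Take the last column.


Rotations (sorted):
  0: $accac -> last char: c
  1: ac$acc -> last char: c
  2: accac$ -> last char: $
  3: c$acca -> last char: a
  4: cac$ac -> last char: c
  5: ccac$a -> last char: a


BWT = cc$aca


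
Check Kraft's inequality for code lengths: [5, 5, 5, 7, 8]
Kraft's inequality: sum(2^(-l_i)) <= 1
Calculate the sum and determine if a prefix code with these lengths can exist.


Sum = 2^(-5) + 2^(-5) + 2^(-5) + 2^(-7) + 2^(-8)
    = 0.03125 + 0.03125 + 0.03125 + 0.0078125 + 0.00390625
    = 27/256 = 0.10546875
Since 0.10546875 <= 1, Kraft's inequality IS satisfied.
A prefix code with these lengths CAN exist.

Kraft sum = 0.10546875. Satisfied.


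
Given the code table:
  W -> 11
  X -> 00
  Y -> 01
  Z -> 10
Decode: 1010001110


Decoding:
10 -> Z
10 -> Z
00 -> X
11 -> W
10 -> Z


Result: ZZXWZ


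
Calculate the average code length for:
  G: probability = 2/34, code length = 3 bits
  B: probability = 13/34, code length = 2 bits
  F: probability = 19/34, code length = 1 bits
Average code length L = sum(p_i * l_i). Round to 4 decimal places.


Weighted contributions p_i * l_i:
  G: (2/34) * 3 = 6/34
  B: (13/34) * 2 = 26/34
  F: (19/34) * 1 = 19/34
Sum = (6 + 26 + 19)/34 = 51/34

L = 51/34 = 1.5000 bits/symbol


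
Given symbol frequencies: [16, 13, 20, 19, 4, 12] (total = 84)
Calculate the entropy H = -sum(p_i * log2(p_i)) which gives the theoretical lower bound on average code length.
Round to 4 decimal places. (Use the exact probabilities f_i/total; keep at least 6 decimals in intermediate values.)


Per-symbol terms -p_i * log2(p_i) with p_i = f_i/84:
  p = 16/84 = 0.190476: log2(p) = -2.392317, -p*log2(p) = 0.455680
  p = 13/84 = 0.154762: log2(p) = -2.691878, -p*log2(p) = 0.416600
  p = 20/84 = 0.238095: log2(p) = -2.070389, -p*log2(p) = 0.492950
  p = 19/84 = 0.226190: log2(p) = -2.144390, -p*log2(p) = 0.485041
  p = 4/84 = 0.047619: log2(p) = -4.392317, -p*log2(p) = 0.209158
  p = 12/84 = 0.142857: log2(p) = -2.807355, -p*log2(p) = 0.401051
H = 0.455680 + 0.416600 + 0.492950 + 0.485041 + 0.209158 + 0.401051 = 2.460480

H = 2.4605 bits/symbol


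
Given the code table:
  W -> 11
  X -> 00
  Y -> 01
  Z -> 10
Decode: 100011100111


Decoding:
10 -> Z
00 -> X
11 -> W
10 -> Z
01 -> Y
11 -> W


Result: ZXWZYW


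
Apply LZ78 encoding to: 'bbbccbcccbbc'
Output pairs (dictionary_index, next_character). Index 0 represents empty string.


LZ78 encoding steps:
Dictionary: {0: ''}
Step 1: w='' (idx 0), next='b' -> output (0, 'b'), add 'b' as idx 1
Step 2: w='b' (idx 1), next='b' -> output (1, 'b'), add 'bb' as idx 2
Step 3: w='' (idx 0), next='c' -> output (0, 'c'), add 'c' as idx 3
Step 4: w='c' (idx 3), next='b' -> output (3, 'b'), add 'cb' as idx 4
Step 5: w='c' (idx 3), next='c' -> output (3, 'c'), add 'cc' as idx 5
Step 6: w='cb' (idx 4), next='b' -> output (4, 'b'), add 'cbb' as idx 6
Step 7: w='c' (idx 3), end of input -> output (3, '')


Encoded: [(0, 'b'), (1, 'b'), (0, 'c'), (3, 'b'), (3, 'c'), (4, 'b'), (3, '')]


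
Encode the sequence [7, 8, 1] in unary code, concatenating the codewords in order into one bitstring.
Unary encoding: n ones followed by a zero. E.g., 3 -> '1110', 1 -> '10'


Encode each number as n ones followed by a terminating 0:
  7 -> 11111110 (8 bits)
  8 -> 111111110 (9 bits)
  1 -> 10 (2 bits)
Total length = 8 + 9 + 2 = 19 bits.

Unary([7, 8, 1]) = 1111111011111111010 (19 bits)


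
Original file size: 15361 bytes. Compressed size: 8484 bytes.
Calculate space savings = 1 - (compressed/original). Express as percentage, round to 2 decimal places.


ratio = compressed/original = 8484/15361 = 0.552308
savings = 1 - ratio = 1 - 0.552308 = 0.447692
as a percentage: 0.447692 * 100 = 44.77%

Space savings = 1 - 8484/15361 = 44.77%


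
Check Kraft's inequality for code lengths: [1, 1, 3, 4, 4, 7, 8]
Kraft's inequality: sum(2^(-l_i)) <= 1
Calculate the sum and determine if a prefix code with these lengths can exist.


Sum = 2^(-1) + 2^(-1) + 2^(-3) + 2^(-4) + 2^(-4) + 2^(-7) + 2^(-8)
    = 0.5 + 0.5 + 0.125 + 0.0625 + 0.0625 + 0.0078125 + 0.00390625
    = 323/256 = 1.26171875
Since 1.26171875 > 1, Kraft's inequality is NOT satisfied.
A prefix code with these lengths CANNOT exist.

Kraft sum = 1.26171875. Not satisfied.


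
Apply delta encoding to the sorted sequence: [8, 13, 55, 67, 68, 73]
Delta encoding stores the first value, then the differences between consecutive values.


First value: 8
Deltas:
  13 - 8 = 5
  55 - 13 = 42
  67 - 55 = 12
  68 - 67 = 1
  73 - 68 = 5


Delta encoded: [8, 5, 42, 12, 1, 5]


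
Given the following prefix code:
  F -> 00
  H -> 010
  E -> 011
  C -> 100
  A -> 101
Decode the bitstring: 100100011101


Decoding step by step:
Bits 100 -> C
Bits 100 -> C
Bits 011 -> E
Bits 101 -> A


Decoded message: CCEA


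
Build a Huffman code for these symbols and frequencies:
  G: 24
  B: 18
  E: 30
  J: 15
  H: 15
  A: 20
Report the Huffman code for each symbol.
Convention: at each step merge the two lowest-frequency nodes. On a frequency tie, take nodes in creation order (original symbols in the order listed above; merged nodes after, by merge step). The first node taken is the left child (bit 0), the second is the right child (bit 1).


Huffman tree construction:
Step 1: Merge J(15) + H(15) = 30
Step 2: Merge B(18) + A(20) = 38
Step 3: Merge G(24) + E(30) = 54
Step 4: Merge (J+H)(30) + (B+A)(38) = 68
Step 5: Merge (G+E)(54) + ((J+H)+(B+A))(68) = 122
Read each symbol's code off the tree from the root (left child = 0, right child = 1).

Codes:
  G: 00 (length 2)
  B: 110 (length 3)
  E: 01 (length 2)
  J: 100 (length 3)
  H: 101 (length 3)
  A: 111 (length 3)
Average code length: 312/122 = 2.5574 bits/symbol


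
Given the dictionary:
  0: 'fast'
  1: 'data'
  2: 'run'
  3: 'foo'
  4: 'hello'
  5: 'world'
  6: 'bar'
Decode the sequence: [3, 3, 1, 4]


Look up each index in the dictionary:
  3 -> 'foo'
  3 -> 'foo'
  1 -> 'data'
  4 -> 'hello'

Decoded: "foo foo data hello"


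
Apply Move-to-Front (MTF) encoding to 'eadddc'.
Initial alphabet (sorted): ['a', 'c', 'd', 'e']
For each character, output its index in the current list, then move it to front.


MTF encoding:
'e': index 3 in ['a', 'c', 'd', 'e'] -> ['e', 'a', 'c', 'd']
'a': index 1 in ['e', 'a', 'c', 'd'] -> ['a', 'e', 'c', 'd']
'd': index 3 in ['a', 'e', 'c', 'd'] -> ['d', 'a', 'e', 'c']
'd': index 0 in ['d', 'a', 'e', 'c'] -> ['d', 'a', 'e', 'c']
'd': index 0 in ['d', 'a', 'e', 'c'] -> ['d', 'a', 'e', 'c']
'c': index 3 in ['d', 'a', 'e', 'c'] -> ['c', 'd', 'a', 'e']


Output: [3, 1, 3, 0, 0, 3]


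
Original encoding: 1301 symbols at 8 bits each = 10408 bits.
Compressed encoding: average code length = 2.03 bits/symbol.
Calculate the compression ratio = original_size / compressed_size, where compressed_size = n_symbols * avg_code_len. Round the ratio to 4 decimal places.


original_size = n_symbols * orig_bits = 1301 * 8 = 10408 bits
compressed_size = n_symbols * avg_code_len = 1301 * 2.03 = 2641.03 bits
ratio = original_size / compressed_size = 10408 / 2641.03 = 3.9409

Compression ratio = 3.9409


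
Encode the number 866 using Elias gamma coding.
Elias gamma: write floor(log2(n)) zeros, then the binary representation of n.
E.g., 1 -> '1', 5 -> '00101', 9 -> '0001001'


num_bits = floor(log2(866)) + 1 = 10
leading_zeros = num_bits - 1 = 9
binary(866) = 1101100010

Elias gamma(866) = '000000000' + '1101100010' = 0000000001101100010 (19 bits)


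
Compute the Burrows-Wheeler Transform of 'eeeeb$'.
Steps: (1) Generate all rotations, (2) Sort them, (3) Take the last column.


Rotations (sorted):
  0: $eeeeb -> last char: b
  1: b$eeee -> last char: e
  2: eb$eee -> last char: e
  3: eeb$ee -> last char: e
  4: eeeb$e -> last char: e
  5: eeeeb$ -> last char: $


BWT = beeee$


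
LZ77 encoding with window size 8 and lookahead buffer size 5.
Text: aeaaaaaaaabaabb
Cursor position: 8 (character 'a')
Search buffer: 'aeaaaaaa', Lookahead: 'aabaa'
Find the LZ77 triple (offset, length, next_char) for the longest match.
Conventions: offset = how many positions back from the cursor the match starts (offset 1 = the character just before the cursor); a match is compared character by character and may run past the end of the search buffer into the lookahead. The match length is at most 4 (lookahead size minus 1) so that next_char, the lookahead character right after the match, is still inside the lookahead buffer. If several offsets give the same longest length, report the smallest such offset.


Try each offset into the search buffer:
  offset=1 (pos 7, char 'a'): match length 2
  offset=2 (pos 6, char 'a'): match length 2
  offset=3 (pos 5, char 'a'): match length 2
  offset=4 (pos 4, char 'a'): match length 2
  offset=5 (pos 3, char 'a'): match length 2
  offset=6 (pos 2, char 'a'): match length 2
  offset=7 (pos 1, char 'e'): match length 0
  offset=8 (pos 0, char 'a'): match length 1
Longest match has length 2, found at offsets 1, 2, 3, 4, 5, 6; take the smallest, offset 1.
next_char = character at position 8 + 2 = 10 -> 'b'

Best match: offset=1, length=2 (matching 'aa' starting at position 7)
LZ77 triple: (1, 2, 'b')


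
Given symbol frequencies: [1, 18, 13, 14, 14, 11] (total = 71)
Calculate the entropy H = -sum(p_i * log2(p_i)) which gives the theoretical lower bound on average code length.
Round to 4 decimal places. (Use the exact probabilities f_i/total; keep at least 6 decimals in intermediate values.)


Per-symbol terms -p_i * log2(p_i) with p_i = f_i/71:
  p = 1/71 = 0.014085: log2(p) = -6.149747, -p*log2(p) = 0.086616
  p = 18/71 = 0.253521: log2(p) = -1.979822, -p*log2(p) = 0.501927
  p = 13/71 = 0.183099: log2(p) = -2.449307, -p*log2(p) = 0.448465
  p = 14/71 = 0.197183: log2(p) = -2.342392, -p*log2(p) = 0.461880
  p = 14/71 = 0.197183: log2(p) = -2.342392, -p*log2(p) = 0.461880
  p = 11/71 = 0.154930: log2(p) = -2.690316, -p*log2(p) = 0.416809
H = 0.086616 + 0.501927 + 0.448465 + 0.461880 + 0.461880 + 0.416809 = 2.377577

H = 2.3776 bits/symbol


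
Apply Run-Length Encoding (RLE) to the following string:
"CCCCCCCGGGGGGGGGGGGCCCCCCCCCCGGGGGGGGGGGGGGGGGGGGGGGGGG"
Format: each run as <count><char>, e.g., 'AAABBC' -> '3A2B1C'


Scanning runs left to right:
  i=0: run of 'C' x 7 -> '7C'
  i=7: run of 'G' x 12 -> '12G'
  i=19: run of 'C' x 10 -> '10C'
  i=29: run of 'G' x 26 -> '26G'

RLE = 7C12G10C26G


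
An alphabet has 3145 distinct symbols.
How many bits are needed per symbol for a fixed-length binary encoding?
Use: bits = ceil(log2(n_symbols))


log2(3145) = 11.6188
Bracket: 2^11 = 2048 < 3145 <= 2^12 = 4096
So ceil(log2(3145)) = 12

bits = ceil(log2(3145)) = ceil(11.6188) = 12 bits


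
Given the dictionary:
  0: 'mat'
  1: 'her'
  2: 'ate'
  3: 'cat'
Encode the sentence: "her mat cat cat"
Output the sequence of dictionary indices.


Look up each word in the dictionary:
  'her' -> 1
  'mat' -> 0
  'cat' -> 3
  'cat' -> 3

Encoded: [1, 0, 3, 3]


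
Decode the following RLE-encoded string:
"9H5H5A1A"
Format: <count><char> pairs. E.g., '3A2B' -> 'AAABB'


Expanding each <count><char> pair:
  9H -> 'HHHHHHHHH'
  5H -> 'HHHHH'
  5A -> 'AAAAA'
  1A -> 'A'

Decoded = HHHHHHHHHHHHHHAAAAAA


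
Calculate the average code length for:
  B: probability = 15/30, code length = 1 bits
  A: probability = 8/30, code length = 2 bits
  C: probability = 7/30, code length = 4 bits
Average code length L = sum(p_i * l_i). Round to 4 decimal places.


Weighted contributions p_i * l_i:
  B: (15/30) * 1 = 15/30
  A: (8/30) * 2 = 16/30
  C: (7/30) * 4 = 28/30
Sum = (15 + 16 + 28)/30 = 59/30

L = 59/30 = 1.9667 bits/symbol


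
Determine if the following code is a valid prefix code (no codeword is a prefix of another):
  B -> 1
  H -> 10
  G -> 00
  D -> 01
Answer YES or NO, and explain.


Checking each pair (does one codeword prefix another?):
  B='1' vs H='10': prefix -- VIOLATION

NO -- this is NOT a valid prefix code. B (1) is a prefix of H (10).
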